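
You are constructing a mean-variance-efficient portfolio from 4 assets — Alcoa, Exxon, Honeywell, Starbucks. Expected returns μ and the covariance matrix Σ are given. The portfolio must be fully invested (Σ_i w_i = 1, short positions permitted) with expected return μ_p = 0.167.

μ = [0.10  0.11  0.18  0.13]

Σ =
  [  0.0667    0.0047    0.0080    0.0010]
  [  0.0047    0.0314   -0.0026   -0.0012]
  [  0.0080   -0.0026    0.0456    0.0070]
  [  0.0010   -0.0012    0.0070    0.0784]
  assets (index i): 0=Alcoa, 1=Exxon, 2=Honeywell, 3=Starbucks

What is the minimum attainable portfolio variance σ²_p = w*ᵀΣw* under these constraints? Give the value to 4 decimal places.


0.0289

p=Σ⁻¹μ = [0.7558  3.7585  3.8195  1.3650]
q=Σ⁻¹𝟙 = [10.1054  32.4453  20.2703  11.3130]
a=μᵀp=1.353983  b=𝟙ᵀp=9.698859  c=𝟙ᵀq=74.133965  D=ac−b²=6.308279
λ₁=(c·0.167−b)/D = (74.133965·0.167−9.698859)/6.308279 = 0.425078
λ₂=(a−b·0.167)/D = (1.353983−9.698859·0.167)/6.308279 = -0.042123
w* = 0.425078·p + -0.042123·q:
  w_0 = 0.425078·0.7558 + -0.042123·10.1054 = -0.1044  (Alcoa)
  w_1 = 0.425078·3.7585 + -0.042123·32.4453 = 0.2309  (Exxon)
  w_2 = 0.425078·3.8195 + -0.042123·20.2703 = 0.7697  (Honeywell)
  w_3 = 0.425078·1.3650 + -0.042123·11.3130 = 0.1037  (Starbucks)
Σw_i=1.0000  μᵀw=0.1670
σ²=wᵀΣw=λ₁·μ_p+λ₂ = 0.425078·0.167 + -0.042123 = 0.028865 ≈ 0.0289


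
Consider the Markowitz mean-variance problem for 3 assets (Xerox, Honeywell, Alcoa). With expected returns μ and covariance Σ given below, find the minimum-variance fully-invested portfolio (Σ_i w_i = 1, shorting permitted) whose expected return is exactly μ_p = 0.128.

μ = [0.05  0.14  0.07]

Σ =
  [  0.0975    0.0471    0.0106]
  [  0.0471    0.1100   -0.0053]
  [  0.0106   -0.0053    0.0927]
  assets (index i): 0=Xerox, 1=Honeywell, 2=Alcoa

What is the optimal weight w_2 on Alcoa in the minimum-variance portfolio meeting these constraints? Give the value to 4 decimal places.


0.4246

u=Σ⁻¹μ = [-0.2731  1.4315  0.8682]
v=Σ⁻¹𝟙 = [5.6380  7.1853  10.5536]
a=μᵀu=0.247528  b=𝟙ᵀu=2.026597  c=𝟙ᵀv=23.376911  D=ac−b²=1.679341
λ₁=(c·0.128−b)/D = (23.376911·0.128−2.026597)/1.679341 = 0.575016
λ₂=(a−b·0.128)/D = (0.247528−2.026597·0.128)/1.679341 = -0.007072
w* = 0.575016·u + -0.007072·v:
  w_0 = 0.575016·-0.2731 + -0.007072·5.6380 = -0.1969  (Xerox)
  w_1 = 0.575016·1.4315 + -0.007072·7.1853 = 0.7723  (Honeywell)
  w_2 = 0.575016·0.8682 + -0.007072·10.5536 = 0.4246  (Alcoa)
Σw_i=1.0000  μᵀw=0.1280
σ²=wᵀΣw=λ₁·μ_p+λ₂ = 0.575016·0.128 + -0.007072 = 0.066530 ≈ 0.0665


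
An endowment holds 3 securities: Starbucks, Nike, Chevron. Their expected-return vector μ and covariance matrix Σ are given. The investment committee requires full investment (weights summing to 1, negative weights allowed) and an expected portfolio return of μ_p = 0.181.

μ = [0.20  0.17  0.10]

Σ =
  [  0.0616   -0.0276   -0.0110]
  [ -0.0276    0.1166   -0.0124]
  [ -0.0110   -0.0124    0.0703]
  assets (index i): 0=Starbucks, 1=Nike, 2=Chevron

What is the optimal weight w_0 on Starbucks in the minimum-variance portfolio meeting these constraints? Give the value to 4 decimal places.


0.5959

p=Σ⁻¹μ = [5.0543  2.9450  2.7328]
q=Σ⁻¹𝟙 = [27.9455  17.4972  21.6837]
a=μᵀp=1.784773  b=𝟙ᵀp=10.732002  c=𝟙ᵀq=67.126456  D=ac−b²=4.629636
λ₁=(c·0.181−b)/D = (67.126456·0.181−10.732002)/4.629636 = 0.306263
λ₂=(a−b·0.181)/D = (1.784773−10.732002·0.181)/4.629636 = -0.034067
w* = 0.306263·p + -0.034067·q:
  w_0 = 0.306263·5.0543 + -0.034067·27.9455 = 0.5959  (Starbucks)
  w_1 = 0.306263·2.9450 + -0.034067·17.4972 = 0.3059  (Nike)
  w_2 = 0.306263·2.7328 + -0.034067·21.6837 = 0.0982  (Chevron)
Σw_i=1.0000  μᵀw=0.1810
σ²=wᵀΣw=λ₁·μ_p+λ₂ = 0.306263·0.181 + -0.034067 = 0.021366 ≈ 0.0214


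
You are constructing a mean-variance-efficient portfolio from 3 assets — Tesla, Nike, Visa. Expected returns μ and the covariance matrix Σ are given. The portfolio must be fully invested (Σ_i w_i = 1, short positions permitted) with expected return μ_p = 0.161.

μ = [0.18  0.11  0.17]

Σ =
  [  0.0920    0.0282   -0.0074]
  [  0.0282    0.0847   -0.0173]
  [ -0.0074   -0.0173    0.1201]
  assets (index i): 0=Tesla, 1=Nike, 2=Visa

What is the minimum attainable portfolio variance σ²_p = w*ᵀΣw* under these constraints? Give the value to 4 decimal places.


0.0361

g=Σ⁻¹μ = [1.7688  1.0521  1.6760]
h=Σ⁻¹𝟙 = [8.2821  11.1828  10.4476]
a=μᵀg=0.719048  b=𝟙ᵀg=4.496979  c=𝟙ᵀh=29.912520  D=ac−b²=1.285715
λ₁=(c·0.161−b)/D = (29.912520·0.161−4.496979)/1.285715 = 0.248062
λ₂=(a−b·0.161)/D = (0.719048−4.496979·0.161)/1.285715 = -0.003862
w* = 0.248062·g + -0.003862·h:
  w_0 = 0.248062·1.7688 + -0.003862·8.2821 = 0.4068  (Tesla)
  w_1 = 0.248062·1.0521 + -0.003862·11.1828 = 0.2178  (Nike)
  w_2 = 0.248062·1.6760 + -0.003862·10.4476 = 0.3754  (Visa)
Σw_i=1.0000  μᵀw=0.1610
σ²=wᵀΣw=λ₁·μ_p+λ₂ = 0.248062·0.161 + -0.003862 = 0.036076 ≈ 0.0361


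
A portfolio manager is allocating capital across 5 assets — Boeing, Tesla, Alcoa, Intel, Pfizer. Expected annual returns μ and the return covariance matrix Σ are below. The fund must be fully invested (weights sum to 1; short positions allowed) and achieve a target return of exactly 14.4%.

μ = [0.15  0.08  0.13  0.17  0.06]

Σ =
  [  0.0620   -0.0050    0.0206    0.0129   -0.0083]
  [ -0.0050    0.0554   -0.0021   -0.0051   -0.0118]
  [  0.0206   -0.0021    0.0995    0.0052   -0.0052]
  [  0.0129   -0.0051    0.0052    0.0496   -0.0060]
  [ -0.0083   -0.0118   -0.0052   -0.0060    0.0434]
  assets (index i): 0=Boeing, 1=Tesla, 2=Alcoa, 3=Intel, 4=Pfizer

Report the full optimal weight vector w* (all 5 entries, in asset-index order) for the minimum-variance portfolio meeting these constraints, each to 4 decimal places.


0.2305  0.1160  0.0912  0.4959  0.0664

x=Σ⁻¹μ = [2.0183  2.6329  0.9246  3.4479  3.0718]
y=Σ⁻¹𝟙 = [16.2540  30.1221  8.1382  22.8318  38.4714]
a=μᵀx=1.404026  b=𝟙ᵀx=12.095515  c=𝟙ᵀy=115.817431  D=ac−b²=16.309222
λ₁=(c·0.144−b)/D = (115.817431·0.144−12.095515)/16.309222 = 0.280957
λ₂=(a−b·0.144)/D = (1.404026−12.095515·0.144)/16.309222 = -0.020708
w* = 0.280957·x + -0.020708·y:
  w_0 = 0.280957·2.0183 + -0.020708·16.2540 = 0.2305  (Boeing)
  w_1 = 0.280957·2.6329 + -0.020708·30.1221 = 0.1160  (Tesla)
  w_2 = 0.280957·0.9246 + -0.020708·8.1382 = 0.0912  (Alcoa)
  w_3 = 0.280957·3.4479 + -0.020708·22.8318 = 0.4959  (Intel)
  w_4 = 0.280957·3.0718 + -0.020708·38.4714 = 0.0664  (Pfizer)
Σw_i=1.0000  μᵀw=0.1440
σ²=wᵀΣw=λ₁·μ_p+λ₂ = 0.280957·0.144 + -0.020708 = 0.019750 ≈ 0.0198


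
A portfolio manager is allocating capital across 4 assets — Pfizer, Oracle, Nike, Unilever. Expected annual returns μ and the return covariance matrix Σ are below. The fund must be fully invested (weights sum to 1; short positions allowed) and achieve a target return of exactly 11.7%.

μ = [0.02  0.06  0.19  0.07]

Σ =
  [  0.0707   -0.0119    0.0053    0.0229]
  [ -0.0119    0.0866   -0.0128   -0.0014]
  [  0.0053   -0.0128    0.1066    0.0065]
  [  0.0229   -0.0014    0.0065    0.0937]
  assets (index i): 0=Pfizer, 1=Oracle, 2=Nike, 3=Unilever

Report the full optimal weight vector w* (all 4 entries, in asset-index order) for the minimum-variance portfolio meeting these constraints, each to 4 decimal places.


u=Σ⁻¹μ = [0.1148  0.9932  1.8590  0.6049]
v=Σ⁻¹𝟙 = [13.6997  15.0315  10.0870  6.8490]
a=μᵀu=0.457443  b=𝟙ᵀu=3.571851  c=𝟙ᵀv=45.667300  D=ac−b²=8.132076
λ₁=(c·0.117−b)/D = (45.667300·0.117−3.571851)/8.132076 = 0.217807
λ₂=(a−b·0.117)/D = (0.457443−3.571851·0.117)/8.132076 = 0.004862
w* = 0.217807·u + 0.004862·v:
  w_0 = 0.217807·0.1148 + 0.004862·13.6997 = 0.0916  (Pfizer)
  w_1 = 0.217807·0.9932 + 0.004862·15.0315 = 0.2894  (Oracle)
  w_2 = 0.217807·1.8590 + 0.004862·10.0870 = 0.4540  (Nike)
  w_3 = 0.217807·0.6049 + 0.004862·6.8490 = 0.1650  (Unilever)
Σw_i=1.0000  μᵀw=0.1170
σ²=wᵀΣw=λ₁·μ_p+λ₂ = 0.217807·0.117 + 0.004862 = 0.030345 ≈ 0.0303

0.0916  0.2894  0.4540  0.1650


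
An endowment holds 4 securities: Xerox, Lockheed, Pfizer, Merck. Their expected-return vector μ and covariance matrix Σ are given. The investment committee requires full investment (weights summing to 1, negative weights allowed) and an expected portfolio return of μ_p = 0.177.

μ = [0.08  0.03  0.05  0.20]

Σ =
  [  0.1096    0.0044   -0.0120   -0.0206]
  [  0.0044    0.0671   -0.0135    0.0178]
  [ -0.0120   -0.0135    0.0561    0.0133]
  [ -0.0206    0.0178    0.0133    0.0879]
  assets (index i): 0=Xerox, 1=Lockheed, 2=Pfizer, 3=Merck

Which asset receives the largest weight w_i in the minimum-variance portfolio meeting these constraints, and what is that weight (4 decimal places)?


Merck (0.7595)

p=Σ⁻¹μ = [1.2712  -0.2064  0.5119  2.5376]
q=Σ⁻¹𝟙 = [12.3420  16.6865  22.7138  7.4531]
a=μᵀp=0.628615  b=𝟙ᵀp=4.114271  c=𝟙ᵀq=59.195446  D=ac−b²=20.283946
λ₁=(c·0.177−b)/D = (59.195446·0.177−4.114271)/20.283946 = 0.313712
λ₂=(a−b·0.177)/D = (0.628615−4.114271·0.177)/20.283946 = -0.004911
w* = 0.313712·p + -0.004911·q:
  w_0 = 0.313712·1.2712 + -0.004911·12.3420 = 0.3382  (Xerox)
  w_1 = 0.313712·-0.2064 + -0.004911·16.6865 = -0.1467  (Lockheed)
  w_2 = 0.313712·0.5119 + -0.004911·22.7138 = 0.0490  (Pfizer)
  w_3 = 0.313712·2.5376 + -0.004911·7.4531 = 0.7595  (Merck)
Σw_i=1.0000  μᵀw=0.1770
σ²=wᵀΣw=λ₁·μ_p+λ₂ = 0.313712·0.177 + -0.004911 = 0.050616 ≈ 0.0506


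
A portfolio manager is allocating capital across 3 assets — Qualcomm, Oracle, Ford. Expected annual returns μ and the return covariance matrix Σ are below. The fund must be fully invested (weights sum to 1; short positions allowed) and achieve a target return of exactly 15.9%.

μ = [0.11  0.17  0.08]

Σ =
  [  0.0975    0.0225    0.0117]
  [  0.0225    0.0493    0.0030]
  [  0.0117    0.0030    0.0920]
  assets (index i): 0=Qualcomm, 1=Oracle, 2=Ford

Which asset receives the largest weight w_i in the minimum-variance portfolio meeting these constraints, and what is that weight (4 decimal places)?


Oracle (0.8702)

g=Σ⁻¹μ = [0.2855  3.2737  0.7265]
h=Σ⁻¹𝟙 = [5.0883  17.3742  9.6559]
a=μᵀg=0.646067  b=𝟙ᵀg=4.285791  c=𝟙ᵀh=32.118357  D=ac−b²=2.382602
λ₁=(c·0.159−b)/D = (32.118357·0.159−4.285791)/2.382602 = 0.344593
λ₂=(a−b·0.159)/D = (0.646067−4.285791·0.159)/2.382602 = -0.014847
w* = 0.344593·g + -0.014847·h:
  w_0 = 0.344593·0.2855 + -0.014847·5.0883 = 0.0229  (Qualcomm)
  w_1 = 0.344593·3.2737 + -0.014847·17.3742 = 0.8702  (Oracle)
  w_2 = 0.344593·0.7265 + -0.014847·9.6559 = 0.1070  (Ford)
Σw_i=1.0000  μᵀw=0.1590
σ²=wᵀΣw=λ₁·μ_p+λ₂ = 0.344593·0.159 + -0.014847 = 0.039944 ≈ 0.0399


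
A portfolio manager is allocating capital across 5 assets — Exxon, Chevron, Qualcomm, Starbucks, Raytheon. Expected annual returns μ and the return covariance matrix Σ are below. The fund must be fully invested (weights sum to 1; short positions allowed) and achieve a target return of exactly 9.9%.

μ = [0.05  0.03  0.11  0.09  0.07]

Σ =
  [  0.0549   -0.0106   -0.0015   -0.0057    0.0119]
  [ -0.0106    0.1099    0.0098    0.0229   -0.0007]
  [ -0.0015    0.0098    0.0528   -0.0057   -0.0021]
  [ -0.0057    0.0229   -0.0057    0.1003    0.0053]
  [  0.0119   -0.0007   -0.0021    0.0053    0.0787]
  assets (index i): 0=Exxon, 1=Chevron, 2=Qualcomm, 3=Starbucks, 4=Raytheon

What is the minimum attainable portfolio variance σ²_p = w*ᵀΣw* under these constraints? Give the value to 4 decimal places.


0.0234

g=Σ⁻¹μ = [0.9104  -0.0553  2.2624  1.0511  0.7409]
h=Σ⁻¹𝟙 = [19.0637  7.1627  19.6203  10.0186  9.7365]
a=μᵀg=0.439186  b=𝟙ᵀg=4.909534  c=𝟙ᵀh=65.601881  D=ac−b²=4.707905
λ₁=(c·0.099−b)/D = (65.601881·0.099−4.909534)/4.707905 = 0.336679
λ₂=(a−b·0.099)/D = (0.439186−4.909534·0.099)/4.707905 = -0.009953
w* = 0.336679·g + -0.009953·h:
  w_0 = 0.336679·0.9104 + -0.009953·19.0637 = 0.1168  (Exxon)
  w_1 = 0.336679·-0.0553 + -0.009953·7.1627 = -0.0899  (Chevron)
  w_2 = 0.336679·2.2624 + -0.009953·19.6203 = 0.5664  (Qualcomm)
  w_3 = 0.336679·1.0511 + -0.009953·10.0186 = 0.2542  (Starbucks)
  w_4 = 0.336679·0.7409 + -0.009953·9.7365 = 0.1525  (Raytheon)
Σw_i=1.0000  μᵀw=0.0990
σ²=wᵀΣw=λ₁·μ_p+λ₂ = 0.336679·0.099 + -0.009953 = 0.023378 ≈ 0.0234


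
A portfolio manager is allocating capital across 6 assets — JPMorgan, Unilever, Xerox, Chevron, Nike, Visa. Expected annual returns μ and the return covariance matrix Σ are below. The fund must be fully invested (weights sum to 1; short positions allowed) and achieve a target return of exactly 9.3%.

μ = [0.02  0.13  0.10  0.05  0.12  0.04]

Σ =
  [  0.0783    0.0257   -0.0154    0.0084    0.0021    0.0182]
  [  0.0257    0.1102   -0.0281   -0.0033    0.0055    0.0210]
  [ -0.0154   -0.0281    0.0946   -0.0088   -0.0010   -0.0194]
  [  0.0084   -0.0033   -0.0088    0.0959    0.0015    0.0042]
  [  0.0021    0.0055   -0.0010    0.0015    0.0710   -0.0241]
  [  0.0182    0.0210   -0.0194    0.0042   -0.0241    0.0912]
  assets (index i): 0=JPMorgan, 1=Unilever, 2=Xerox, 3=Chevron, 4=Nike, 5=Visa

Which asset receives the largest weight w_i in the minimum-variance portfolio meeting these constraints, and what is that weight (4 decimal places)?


Nike (0.2712)

x=Σ⁻¹μ = [-0.2244  1.4034  1.7276  0.6733  1.9409  1.0096]
y=Σ⁻¹𝟙 = [8.4334  8.2941  18.8414  10.7204  18.5946  15.8000]
a=μᵀx=0.657671  b=𝟙ᵀx=6.530403  c=𝟙ᵀy=80.683826  D=ac−b²=10.417288
λ₁=(c·0.093−b)/D = (80.683826·0.093−6.530403)/10.417288 = 0.093421
λ₂=(a−b·0.093)/D = (0.657671−6.530403·0.093)/10.417288 = 0.004833
w* = 0.093421·x + 0.004833·y:
  w_0 = 0.093421·-0.2244 + 0.004833·8.4334 = 0.0198  (JPMorgan)
  w_1 = 0.093421·1.4034 + 0.004833·8.2941 = 0.1712  (Unilever)
  w_2 = 0.093421·1.7276 + 0.004833·18.8414 = 0.2525  (Xerox)
  w_3 = 0.093421·0.6733 + 0.004833·10.7204 = 0.1147  (Chevron)
  w_4 = 0.093421·1.9409 + 0.004833·18.5946 = 0.2712  (Nike)
  w_5 = 0.093421·1.0096 + 0.004833·15.8000 = 0.1707  (Visa)
Σw_i=1.0000  μᵀw=0.0930
σ²=wᵀΣw=λ₁·μ_p+λ₂ = 0.093421·0.093 + 0.004833 = 0.013521 ≈ 0.0135


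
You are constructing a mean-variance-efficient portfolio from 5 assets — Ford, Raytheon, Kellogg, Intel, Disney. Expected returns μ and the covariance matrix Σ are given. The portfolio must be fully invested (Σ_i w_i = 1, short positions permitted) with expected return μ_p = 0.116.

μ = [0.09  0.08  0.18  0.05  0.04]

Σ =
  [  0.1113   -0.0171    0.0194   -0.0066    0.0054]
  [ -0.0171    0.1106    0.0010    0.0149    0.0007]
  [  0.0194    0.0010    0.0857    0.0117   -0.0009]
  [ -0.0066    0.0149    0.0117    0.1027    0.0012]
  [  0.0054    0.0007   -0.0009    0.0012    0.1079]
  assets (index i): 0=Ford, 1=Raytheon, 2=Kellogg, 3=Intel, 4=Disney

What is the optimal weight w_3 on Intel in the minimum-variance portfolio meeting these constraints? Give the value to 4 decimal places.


0.0869

g=Σ⁻¹μ = [0.5831  0.7684  1.9374  0.1880  0.3506]
h=Σ⁻¹𝟙 = [8.9572  9.2299  8.5469  7.8978  8.7431]
a=μᵀg=0.486112  b=𝟙ᵀg=3.827585  c=𝟙ᵀh=43.374834  D=ac−b²=6.434607
λ₁=(c·0.116−b)/D = (43.374834·0.116−3.827585)/6.434607 = 0.187097
λ₂=(a−b·0.116)/D = (0.486112−3.827585·0.116)/6.434607 = 0.006545
w* = 0.187097·g + 0.006545·h:
  w_0 = 0.187097·0.5831 + 0.006545·8.9572 = 0.1677  (Ford)
  w_1 = 0.187097·0.7684 + 0.006545·9.2299 = 0.2042  (Raytheon)
  w_2 = 0.187097·1.9374 + 0.006545·8.5469 = 0.4184  (Kellogg)
  w_3 = 0.187097·0.1880 + 0.006545·7.8978 = 0.0869  (Intel)
  w_4 = 0.187097·0.3506 + 0.006545·8.7431 = 0.1228  (Disney)
Σw_i=1.0000  μᵀw=0.1160
σ²=wᵀΣw=λ₁·μ_p+λ₂ = 0.187097·0.116 + 0.006545 = 0.028248 ≈ 0.0282


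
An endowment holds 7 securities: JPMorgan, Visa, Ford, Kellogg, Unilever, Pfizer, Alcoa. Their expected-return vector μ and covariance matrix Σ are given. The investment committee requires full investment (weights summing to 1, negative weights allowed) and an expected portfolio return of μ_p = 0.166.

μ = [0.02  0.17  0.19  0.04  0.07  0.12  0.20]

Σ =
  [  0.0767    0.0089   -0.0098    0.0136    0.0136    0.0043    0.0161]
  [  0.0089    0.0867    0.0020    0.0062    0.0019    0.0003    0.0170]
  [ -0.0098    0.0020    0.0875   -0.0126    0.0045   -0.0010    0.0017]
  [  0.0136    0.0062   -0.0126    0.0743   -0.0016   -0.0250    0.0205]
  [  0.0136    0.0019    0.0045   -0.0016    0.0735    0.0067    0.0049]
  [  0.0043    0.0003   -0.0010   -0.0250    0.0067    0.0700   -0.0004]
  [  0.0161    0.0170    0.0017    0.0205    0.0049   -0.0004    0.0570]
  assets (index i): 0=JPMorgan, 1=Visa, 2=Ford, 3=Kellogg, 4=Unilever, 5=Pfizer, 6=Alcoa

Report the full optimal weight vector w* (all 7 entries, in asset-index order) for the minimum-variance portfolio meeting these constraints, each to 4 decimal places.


-0.0644  0.1460  0.2340  0.0850  0.0581  0.2214  0.3198

x=Σ⁻¹μ = [-0.5769  1.3278  2.1290  0.7861  0.5342  2.0206  2.8978]
y=Σ⁻¹𝟙 = [6.5868  7.8262  14.4510  19.6141  9.5418  20.1754  5.1854]
a=μᵀx=1.509558  b=𝟙ᵀx=9.118487  c=𝟙ᵀy=83.380651  D=ac−b²=42.721121
λ₁=(c·0.166−b)/D = (83.380651·0.166−9.118487)/42.721121 = 0.110547
λ₂=(a−b·0.166)/D = (1.509558−9.118487·0.166)/42.721121 = -0.000096
w* = 0.110547·x + -0.000096·y:
  w_0 = 0.110547·-0.5769 + -0.000096·6.5868 = -0.0644  (JPMorgan)
  w_1 = 0.110547·1.3278 + -0.000096·7.8262 = 0.1460  (Visa)
  w_2 = 0.110547·2.1290 + -0.000096·14.4510 = 0.2340  (Ford)
  w_3 = 0.110547·0.7861 + -0.000096·19.6141 = 0.0850  (Kellogg)
  w_4 = 0.110547·0.5342 + -0.000096·9.5418 = 0.0581  (Unilever)
  w_5 = 0.110547·2.0206 + -0.000096·20.1754 = 0.2214  (Pfizer)
  w_6 = 0.110547·2.8978 + -0.000096·5.1854 = 0.3198  (Alcoa)
Σw_i=1.0000  μᵀw=0.1660
σ²=wᵀΣw=λ₁·μ_p+λ₂ = 0.110547·0.166 + -0.000096 = 0.018255 ≈ 0.0183


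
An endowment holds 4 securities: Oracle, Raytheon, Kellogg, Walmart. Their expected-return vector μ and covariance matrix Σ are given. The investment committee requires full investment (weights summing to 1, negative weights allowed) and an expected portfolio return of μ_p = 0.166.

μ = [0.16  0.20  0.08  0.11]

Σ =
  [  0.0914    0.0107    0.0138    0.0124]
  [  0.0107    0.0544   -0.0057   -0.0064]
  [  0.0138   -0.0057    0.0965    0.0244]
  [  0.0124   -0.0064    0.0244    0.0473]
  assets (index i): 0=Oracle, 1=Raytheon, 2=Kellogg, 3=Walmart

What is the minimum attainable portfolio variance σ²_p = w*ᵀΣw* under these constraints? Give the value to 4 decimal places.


0.0231

x=Σ⁻¹μ = [0.9269  3.8133  0.3044  2.4415]
y=Σ⁻¹𝟙 = [5.0223  20.3106  5.9070  19.5260]
a=μᵀx=1.203884  b=𝟙ᵀx=7.486114  c=𝟙ᵀy=50.765949  D=ac−b²=5.074417
λ₁=(c·0.166−b)/D = (50.765949·0.166−7.486114)/5.074417 = 0.185447
λ₂=(a−b·0.166)/D = (1.203884−7.486114·0.166)/5.074417 = -0.007648
w* = 0.185447·x + -0.007648·y:
  w_0 = 0.185447·0.9269 + -0.007648·5.0223 = 0.1335  (Oracle)
  w_1 = 0.185447·3.8133 + -0.007648·20.3106 = 0.5518  (Raytheon)
  w_2 = 0.185447·0.3044 + -0.007648·5.9070 = 0.0113  (Kellogg)
  w_3 = 0.185447·2.4415 + -0.007648·19.5260 = 0.3034  (Walmart)
Σw_i=1.0000  μᵀw=0.1660
σ²=wᵀΣw=λ₁·μ_p+λ₂ = 0.185447·0.166 + -0.007648 = 0.023136 ≈ 0.0231


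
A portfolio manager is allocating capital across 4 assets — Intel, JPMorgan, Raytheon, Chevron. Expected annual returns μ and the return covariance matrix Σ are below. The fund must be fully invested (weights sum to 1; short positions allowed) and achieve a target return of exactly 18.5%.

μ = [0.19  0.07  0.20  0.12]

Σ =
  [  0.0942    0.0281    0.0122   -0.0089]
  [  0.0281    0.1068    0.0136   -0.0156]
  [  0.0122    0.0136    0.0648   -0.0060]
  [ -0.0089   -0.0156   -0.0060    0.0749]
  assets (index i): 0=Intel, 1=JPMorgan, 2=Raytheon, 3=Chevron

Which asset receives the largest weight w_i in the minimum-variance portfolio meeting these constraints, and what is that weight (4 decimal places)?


p=Σ⁻¹μ = [1.8016  0.1130  2.9155  2.0733]
q=Σ⁻¹𝟙 = [8.0595  7.9772  13.8218  17.0775]
a=μᵀp=1.182102  b=𝟙ᵀp=6.903357  c=𝟙ᵀq=46.935912  D=ac−b²=7.826692
λ₁=(c·0.185−b)/D = (46.935912·0.185−6.903357)/7.826692 = 0.227400
λ₂=(a−b·0.185)/D = (1.182102−6.903357·0.185)/7.826692 = -0.012140
w* = 0.227400·p + -0.012140·q:
  w_0 = 0.227400·1.8016 + -0.012140·8.0595 = 0.3118  (Intel)
  w_1 = 0.227400·0.1130 + -0.012140·7.9772 = -0.0711  (JPMorgan)
  w_2 = 0.227400·2.9155 + -0.012140·13.8218 = 0.4952  (Raytheon)
  w_3 = 0.227400·2.0733 + -0.012140·17.0775 = 0.2641  (Chevron)
Σw_i=1.0000  μᵀw=0.1850
σ²=wᵀΣw=λ₁·μ_p+λ₂ = 0.227400·0.185 + -0.012140 = 0.029929 ≈ 0.0299

Raytheon (0.4952)


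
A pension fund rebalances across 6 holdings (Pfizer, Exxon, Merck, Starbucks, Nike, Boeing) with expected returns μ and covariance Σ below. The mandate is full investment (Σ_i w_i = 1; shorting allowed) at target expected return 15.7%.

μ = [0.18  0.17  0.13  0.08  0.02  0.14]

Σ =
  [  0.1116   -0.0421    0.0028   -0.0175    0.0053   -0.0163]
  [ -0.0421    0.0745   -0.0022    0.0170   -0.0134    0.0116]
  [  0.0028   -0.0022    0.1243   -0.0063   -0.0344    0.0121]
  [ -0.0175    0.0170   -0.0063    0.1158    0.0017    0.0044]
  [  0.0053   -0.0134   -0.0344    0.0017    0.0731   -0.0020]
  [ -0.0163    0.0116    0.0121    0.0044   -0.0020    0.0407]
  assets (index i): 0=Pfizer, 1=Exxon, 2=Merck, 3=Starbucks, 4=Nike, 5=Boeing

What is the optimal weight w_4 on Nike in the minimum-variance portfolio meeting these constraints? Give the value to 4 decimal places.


0.0231

g=Σ⁻¹μ = [3.5917  3.9175  1.0957  0.5679  1.3278  3.4398]
h=Σ⁻¹𝟙 = [21.4052  24.7388  12.5552  7.7230  23.0114  22.6550]
a=μᵀg=2.008486  b=𝟙ᵀg=13.940481  c=𝟙ᵀh=112.088642  D=ac−b²=30.791412
λ₁=(c·0.157−b)/D = (112.088642·0.157−13.940481)/30.791412 = 0.118781
λ₂=(a−b·0.157)/D = (2.008486−13.940481·0.157)/30.791412 = -0.005851
w* = 0.118781·g + -0.005851·h:
  w_0 = 0.118781·3.5917 + -0.005851·21.4052 = 0.3014  (Pfizer)
  w_1 = 0.118781·3.9175 + -0.005851·24.7388 = 0.3206  (Exxon)
  w_2 = 0.118781·1.0957 + -0.005851·12.5552 = 0.0567  (Merck)
  w_3 = 0.118781·0.5679 + -0.005851·7.7230 = 0.0223  (Starbucks)
  w_4 = 0.118781·1.3278 + -0.005851·23.0114 = 0.0231  (Nike)
  w_5 = 0.118781·3.4398 + -0.005851·22.6550 = 0.2760  (Boeing)
Σw_i=1.0000  μᵀw=0.1570
σ²=wᵀΣw=λ₁·μ_p+λ₂ = 0.118781·0.157 + -0.005851 = 0.012797 ≈ 0.0128


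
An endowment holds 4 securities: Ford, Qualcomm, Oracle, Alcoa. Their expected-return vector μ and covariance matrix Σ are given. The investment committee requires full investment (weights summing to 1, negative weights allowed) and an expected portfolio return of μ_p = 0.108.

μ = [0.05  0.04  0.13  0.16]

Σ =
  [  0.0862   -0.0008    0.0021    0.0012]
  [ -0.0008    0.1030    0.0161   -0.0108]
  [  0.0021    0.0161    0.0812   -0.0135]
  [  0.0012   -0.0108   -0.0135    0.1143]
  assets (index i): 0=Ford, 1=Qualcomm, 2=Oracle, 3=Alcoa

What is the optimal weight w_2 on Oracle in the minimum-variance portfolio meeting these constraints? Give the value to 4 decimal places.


p=Σ⁻¹μ = [0.5160  0.2818  1.8034  1.6340]
q=Σ⁻¹𝟙 = [11.2397  9.0575  12.0424  10.9091]
a=μᵀp=0.532964  b=𝟙ᵀp=4.235251  c=𝟙ᵀq=43.248751  D=ac−b²=5.112667
λ₁=(c·0.108−b)/D = (43.248751·0.108−4.235251)/5.112667 = 0.085203
λ₂=(a−b·0.108)/D = (0.532964−4.235251·0.108)/5.112667 = 0.014778
w* = 0.085203·p + 0.014778·q:
  w_0 = 0.085203·0.5160 + 0.014778·11.2397 = 0.2101  (Ford)
  w_1 = 0.085203·0.2818 + 0.014778·9.0575 = 0.1579  (Qualcomm)
  w_2 = 0.085203·1.8034 + 0.014778·12.0424 = 0.3316  (Oracle)
  w_3 = 0.085203·1.6340 + 0.014778·10.9091 = 0.3004  (Alcoa)
Σw_i=1.0000  μᵀw=0.1080
σ²=wᵀΣw=λ₁·μ_p+λ₂ = 0.085203·0.108 + 0.014778 = 0.023980 ≈ 0.0240

0.3316


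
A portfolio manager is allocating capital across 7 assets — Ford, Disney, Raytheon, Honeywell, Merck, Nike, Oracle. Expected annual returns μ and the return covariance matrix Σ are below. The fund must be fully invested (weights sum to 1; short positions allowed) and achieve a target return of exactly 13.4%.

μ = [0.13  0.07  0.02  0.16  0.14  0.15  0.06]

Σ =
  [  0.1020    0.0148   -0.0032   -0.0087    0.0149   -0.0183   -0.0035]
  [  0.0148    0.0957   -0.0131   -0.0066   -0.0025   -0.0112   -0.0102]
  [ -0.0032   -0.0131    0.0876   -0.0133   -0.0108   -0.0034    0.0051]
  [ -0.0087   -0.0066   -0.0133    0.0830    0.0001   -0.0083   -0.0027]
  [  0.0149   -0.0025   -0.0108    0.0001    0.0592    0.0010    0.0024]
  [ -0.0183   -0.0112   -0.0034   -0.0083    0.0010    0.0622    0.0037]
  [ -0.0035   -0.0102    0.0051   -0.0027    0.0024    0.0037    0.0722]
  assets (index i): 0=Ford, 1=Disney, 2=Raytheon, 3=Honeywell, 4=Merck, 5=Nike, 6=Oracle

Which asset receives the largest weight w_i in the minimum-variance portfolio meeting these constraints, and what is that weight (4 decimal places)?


Nike (0.3024)

u=Σ⁻¹μ = [1.7013  1.3963  1.2723  2.7989  2.1281  3.5203  0.8744]
v=Σ⁻¹𝟙 = [12.2324  17.7197  19.9610  20.9488  17.1495  25.6188  14.4372]
a=μᵀu=1.670622  b=𝟙ᵀu=13.691611  c=𝟙ᵀv=128.067446  D=ac−b²=26.492023
λ₁=(c·0.134−b)/D = (128.067446·0.134−13.691611)/26.492023 = 0.130961
λ₂=(a−b·0.134)/D = (1.670622−13.691611·0.134)/26.492023 = -0.006193
w* = 0.130961·u + -0.006193·v:
  w_0 = 0.130961·1.7013 + -0.006193·12.2324 = 0.1471  (Ford)
  w_1 = 0.130961·1.3963 + -0.006193·17.7197 = 0.0731  (Disney)
  w_2 = 0.130961·1.2723 + -0.006193·19.9610 = 0.0430  (Raytheon)
  w_3 = 0.130961·2.7989 + -0.006193·20.9488 = 0.2368  (Honeywell)
  w_4 = 0.130961·2.1281 + -0.006193·17.1495 = 0.1725  (Merck)
  w_5 = 0.130961·3.5203 + -0.006193·25.6188 = 0.3024  (Nike)
  w_6 = 0.130961·0.8744 + -0.006193·14.4372 = 0.0251  (Oracle)
Σw_i=1.0000  μᵀw=0.1340
σ²=wᵀΣw=λ₁·μ_p+λ₂ = 0.130961·0.134 + -0.006193 = 0.011356 ≈ 0.0114


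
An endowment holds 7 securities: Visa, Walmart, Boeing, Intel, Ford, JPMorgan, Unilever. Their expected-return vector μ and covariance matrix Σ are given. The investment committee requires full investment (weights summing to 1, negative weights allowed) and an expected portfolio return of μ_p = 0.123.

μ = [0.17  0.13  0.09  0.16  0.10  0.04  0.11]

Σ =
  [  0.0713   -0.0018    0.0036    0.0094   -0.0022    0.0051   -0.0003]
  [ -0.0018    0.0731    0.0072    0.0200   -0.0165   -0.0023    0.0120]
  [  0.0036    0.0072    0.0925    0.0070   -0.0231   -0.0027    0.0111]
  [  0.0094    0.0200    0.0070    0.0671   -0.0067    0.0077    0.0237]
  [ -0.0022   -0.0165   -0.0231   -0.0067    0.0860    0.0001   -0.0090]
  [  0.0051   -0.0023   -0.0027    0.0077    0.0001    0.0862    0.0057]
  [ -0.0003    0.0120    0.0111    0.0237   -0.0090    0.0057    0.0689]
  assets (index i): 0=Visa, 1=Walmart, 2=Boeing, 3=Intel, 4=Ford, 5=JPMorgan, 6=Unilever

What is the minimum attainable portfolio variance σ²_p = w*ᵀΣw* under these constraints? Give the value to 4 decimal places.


g=Σ⁻¹μ = [2.2522  1.6841  1.0556  1.3006  2.0266  0.2280  0.9414]
h=Σ⁻¹𝟙 = [13.0370  14.5859  12.8139  4.5821  19.6013  10.5216  10.0797]
a=μᵀg=1.220253  b=𝟙ᵀg=9.488615  c=𝟙ᵀh=85.221560  D=ac−b²=13.958085
λ₁=(c·0.123−b)/D = (85.221560·0.123−9.488615)/13.958085 = 0.071187
λ₂=(a−b·0.123)/D = (1.220253−9.488615·0.123)/13.958085 = 0.003808
w* = 0.071187·g + 0.003808·h:
  w_0 = 0.071187·2.2522 + 0.003808·13.0370 = 0.2100  (Visa)
  w_1 = 0.071187·1.6841 + 0.003808·14.5859 = 0.1754  (Walmart)
  w_2 = 0.071187·1.0556 + 0.003808·12.8139 = 0.1239  (Boeing)
  w_3 = 0.071187·1.3006 + 0.003808·4.5821 = 0.1100  (Intel)
  w_4 = 0.071187·2.0266 + 0.003808·19.6013 = 0.2189  (Ford)
  w_5 = 0.071187·0.2280 + 0.003808·10.5216 = 0.0563  (JPMorgan)
  w_6 = 0.071187·0.9414 + 0.003808·10.0797 = 0.1054  (Unilever)
Σw_i=1.0000  μᵀw=0.1230
σ²=wᵀΣw=λ₁·μ_p+λ₂ = 0.071187·0.123 + 0.003808 = 0.012564 ≈ 0.0126

0.0126


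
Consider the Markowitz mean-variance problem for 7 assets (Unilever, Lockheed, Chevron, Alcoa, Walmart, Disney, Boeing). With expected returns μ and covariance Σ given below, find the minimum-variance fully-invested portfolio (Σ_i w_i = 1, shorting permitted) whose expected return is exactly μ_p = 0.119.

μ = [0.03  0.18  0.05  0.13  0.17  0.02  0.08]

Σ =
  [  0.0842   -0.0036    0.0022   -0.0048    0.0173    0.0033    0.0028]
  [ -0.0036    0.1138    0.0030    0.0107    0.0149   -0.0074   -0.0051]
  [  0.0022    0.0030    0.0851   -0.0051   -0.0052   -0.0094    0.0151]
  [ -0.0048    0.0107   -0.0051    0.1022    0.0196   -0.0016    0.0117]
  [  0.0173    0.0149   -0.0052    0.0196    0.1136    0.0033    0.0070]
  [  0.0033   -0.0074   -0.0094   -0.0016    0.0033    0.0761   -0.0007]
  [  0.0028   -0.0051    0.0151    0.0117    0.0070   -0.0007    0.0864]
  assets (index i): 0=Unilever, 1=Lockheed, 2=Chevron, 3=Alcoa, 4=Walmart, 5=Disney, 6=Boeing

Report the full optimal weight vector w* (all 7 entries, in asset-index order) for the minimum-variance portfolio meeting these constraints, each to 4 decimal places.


0.0475  0.2520  0.1165  0.1619  0.1937  0.0976  0.1309

u=Σ⁻¹μ = [0.1842  1.4051  0.5782  0.8779  1.1034  0.4399  0.6971]
v=Σ⁻¹𝟙 = [10.6964  8.8181  12.1265  8.4603  4.1644  15.1055  8.2679]
a=μᵀu=0.653630  b=𝟙ᵀu=5.285806  c=𝟙ᵀv=67.639057  D=ac−b²=16.271159
λ₁=(c·0.119−b)/D = (67.639057·0.119−5.285806)/16.271159 = 0.169825
λ₂=(a−b·0.119)/D = (0.653630−5.285806·0.119)/16.271159 = 0.001513
w* = 0.169825·u + 0.001513·v:
  w_0 = 0.169825·0.1842 + 0.001513·10.6964 = 0.0475  (Unilever)
  w_1 = 0.169825·1.4051 + 0.001513·8.8181 = 0.2520  (Lockheed)
  w_2 = 0.169825·0.5782 + 0.001513·12.1265 = 0.1165  (Chevron)
  w_3 = 0.169825·0.8779 + 0.001513·8.4603 = 0.1619  (Alcoa)
  w_4 = 0.169825·1.1034 + 0.001513·4.1644 = 0.1937  (Walmart)
  w_5 = 0.169825·0.4399 + 0.001513·15.1055 = 0.0976  (Disney)
  w_6 = 0.169825·0.6971 + 0.001513·8.2679 = 0.1309  (Boeing)
Σw_i=1.0000  μᵀw=0.1190
σ²=wᵀΣw=λ₁·μ_p+λ₂ = 0.169825·0.119 + 0.001513 = 0.021722 ≈ 0.0217


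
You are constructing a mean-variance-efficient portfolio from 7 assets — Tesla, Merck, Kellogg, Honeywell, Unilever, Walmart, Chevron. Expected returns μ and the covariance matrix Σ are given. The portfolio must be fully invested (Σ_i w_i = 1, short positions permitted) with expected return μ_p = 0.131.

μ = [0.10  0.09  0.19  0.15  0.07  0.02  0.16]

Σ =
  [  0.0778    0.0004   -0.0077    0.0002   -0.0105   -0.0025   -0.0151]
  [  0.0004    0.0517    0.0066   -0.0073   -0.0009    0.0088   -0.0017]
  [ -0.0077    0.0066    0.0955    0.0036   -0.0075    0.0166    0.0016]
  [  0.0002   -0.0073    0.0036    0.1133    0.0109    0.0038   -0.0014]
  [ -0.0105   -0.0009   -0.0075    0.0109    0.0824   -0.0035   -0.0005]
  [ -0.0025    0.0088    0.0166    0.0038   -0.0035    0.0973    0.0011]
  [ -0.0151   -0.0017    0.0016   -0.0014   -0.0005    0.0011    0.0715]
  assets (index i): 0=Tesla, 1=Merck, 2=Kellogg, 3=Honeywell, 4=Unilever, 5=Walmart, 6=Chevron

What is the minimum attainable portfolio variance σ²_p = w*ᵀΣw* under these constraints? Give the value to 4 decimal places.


0.0116

u=Σ⁻¹μ = [2.1565  1.8021  2.0874  1.3014  1.1657  -0.2979  2.7275]
v=Σ⁻¹𝟙 = [19.5943  18.6802  10.0413  8.2048  15.0916  7.3917  18.4960]
a=μᵀu=1.481713  b=𝟙ᵀu=10.942815  c=𝟙ᵀv=97.499844  D=ac−b²=24.721554
λ₁=(c·0.131−b)/D = (97.499844·0.131−10.942815)/24.721554 = 0.074011
λ₂=(a−b·0.131)/D = (1.481713−10.942815·0.131)/24.721554 = 0.001950
w* = 0.074011·u + 0.001950·v:
  w_0 = 0.074011·2.1565 + 0.001950·19.5943 = 0.1978  (Tesla)
  w_1 = 0.074011·1.8021 + 0.001950·18.6802 = 0.1698  (Merck)
  w_2 = 0.074011·2.0874 + 0.001950·10.0413 = 0.1741  (Kellogg)
  w_3 = 0.074011·1.3014 + 0.001950·8.2048 = 0.1123  (Honeywell)
  w_4 = 0.074011·1.1657 + 0.001950·15.0916 = 0.1157  (Unilever)
  w_5 = 0.074011·-0.2979 + 0.001950·7.3917 = -0.0076  (Walmart)
  w_6 = 0.074011·2.7275 + 0.001950·18.4960 = 0.2379  (Chevron)
Σw_i=1.0000  μᵀw=0.1310
σ²=wᵀΣw=λ₁·μ_p+λ₂ = 0.074011·0.131 + 0.001950 = 0.011645 ≈ 0.0116


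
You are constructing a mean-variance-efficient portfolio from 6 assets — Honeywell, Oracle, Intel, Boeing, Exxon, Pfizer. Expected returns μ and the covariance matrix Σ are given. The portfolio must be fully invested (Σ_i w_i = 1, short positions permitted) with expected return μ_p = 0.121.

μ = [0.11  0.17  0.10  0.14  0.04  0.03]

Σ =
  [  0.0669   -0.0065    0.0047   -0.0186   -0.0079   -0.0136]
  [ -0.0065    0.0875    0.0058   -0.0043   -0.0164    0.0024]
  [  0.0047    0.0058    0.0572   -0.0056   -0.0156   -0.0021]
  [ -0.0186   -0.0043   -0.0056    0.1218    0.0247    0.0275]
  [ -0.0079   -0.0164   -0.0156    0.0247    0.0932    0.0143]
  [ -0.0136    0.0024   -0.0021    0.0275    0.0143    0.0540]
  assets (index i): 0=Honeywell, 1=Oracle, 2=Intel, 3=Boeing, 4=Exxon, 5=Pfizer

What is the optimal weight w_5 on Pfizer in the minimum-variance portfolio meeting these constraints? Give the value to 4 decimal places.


0.0076

p=Σ⁻¹μ = [2.2728  2.2340  1.7270  1.4444  0.9026  0.1213]
q=Σ⁻¹𝟙 = [21.8643  14.2326  19.3091  6.1945  14.0272  17.2742]
a=μᵀp=1.044447  b=𝟙ᵀp=8.702067  c=𝟙ᵀq=92.901896  D=ac−b²=21.305101
λ₁=(c·0.121−b)/D = (92.901896·0.121−8.702067)/21.305101 = 0.119176
λ₂=(a−b·0.121)/D = (1.044447−8.702067·0.121)/21.305101 = -0.000399
w* = 0.119176·p + -0.000399·q:
  w_0 = 0.119176·2.2728 + -0.000399·21.8643 = 0.2621  (Honeywell)
  w_1 = 0.119176·2.2340 + -0.000399·14.2326 = 0.2606  (Oracle)
  w_2 = 0.119176·1.7270 + -0.000399·19.3091 = 0.1981  (Intel)
  w_3 = 0.119176·1.4444 + -0.000399·6.1945 = 0.1697  (Boeing)
  w_4 = 0.119176·0.9026 + -0.000399·14.0272 = 0.1020  (Exxon)
  w_5 = 0.119176·0.1213 + -0.000399·17.2742 = 0.0076  (Pfizer)
Σw_i=1.0000  μᵀw=0.1210
σ²=wᵀΣw=λ₁·μ_p+λ₂ = 0.119176·0.121 + -0.000399 = 0.014021 ≈ 0.0140


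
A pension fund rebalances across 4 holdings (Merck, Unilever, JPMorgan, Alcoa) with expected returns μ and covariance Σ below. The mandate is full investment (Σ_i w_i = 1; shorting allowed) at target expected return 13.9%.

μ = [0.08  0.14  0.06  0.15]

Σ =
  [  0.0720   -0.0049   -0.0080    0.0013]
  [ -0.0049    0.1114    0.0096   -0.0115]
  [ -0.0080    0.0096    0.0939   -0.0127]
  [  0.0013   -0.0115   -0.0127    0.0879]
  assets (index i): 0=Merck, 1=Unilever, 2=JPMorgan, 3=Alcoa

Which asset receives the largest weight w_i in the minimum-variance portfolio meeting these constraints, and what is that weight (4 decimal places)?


Alcoa (0.5156)

p=Σ⁻¹μ = [1.2700  1.4443  0.8703  2.0024]
q=Σ⁻¹𝟙 = [15.7469  10.0358  12.9021  14.3208]
a=μᵀp=0.656380  b=𝟙ᵀp=5.587006  c=𝟙ᵀq=53.005549  D=ac−b²=3.577174
λ₁=(c·0.139−b)/D = (53.005549·0.139−5.587006)/3.577174 = 0.497814
λ₂=(a−b·0.139)/D = (0.656380−5.587006·0.139)/3.577174 = -0.033606
w* = 0.497814·p + -0.033606·q:
  w_0 = 0.497814·1.2700 + -0.033606·15.7469 = 0.1030  (Merck)
  w_1 = 0.497814·1.4443 + -0.033606·10.0358 = 0.3817  (Unilever)
  w_2 = 0.497814·0.8703 + -0.033606·12.9021 = -0.0003  (JPMorgan)
  w_3 = 0.497814·2.0024 + -0.033606·14.3208 = 0.5156  (Alcoa)
Σw_i=1.0000  μᵀw=0.1390
σ²=wᵀΣw=λ₁·μ_p+λ₂ = 0.497814·0.139 + -0.033606 = 0.035590 ≈ 0.0356


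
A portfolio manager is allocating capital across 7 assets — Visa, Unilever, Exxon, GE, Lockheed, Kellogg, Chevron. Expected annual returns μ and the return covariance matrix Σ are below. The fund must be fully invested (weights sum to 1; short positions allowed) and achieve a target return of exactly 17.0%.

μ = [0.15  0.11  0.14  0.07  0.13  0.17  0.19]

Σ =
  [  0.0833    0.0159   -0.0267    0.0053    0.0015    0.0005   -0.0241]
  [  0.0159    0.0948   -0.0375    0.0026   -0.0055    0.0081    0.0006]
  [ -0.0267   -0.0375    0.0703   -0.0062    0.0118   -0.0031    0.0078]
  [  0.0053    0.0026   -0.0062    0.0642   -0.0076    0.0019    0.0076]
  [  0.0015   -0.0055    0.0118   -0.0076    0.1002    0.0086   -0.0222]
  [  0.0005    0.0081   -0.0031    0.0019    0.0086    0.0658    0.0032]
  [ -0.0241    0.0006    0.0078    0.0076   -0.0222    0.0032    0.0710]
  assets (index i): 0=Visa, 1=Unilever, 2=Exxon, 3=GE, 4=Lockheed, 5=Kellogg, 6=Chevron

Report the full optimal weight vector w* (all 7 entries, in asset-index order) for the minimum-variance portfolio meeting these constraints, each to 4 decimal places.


0.2688  0.0483  0.1868  -0.1074  0.0900  0.1763  0.3371

x=Σ⁻¹μ = [3.6912  1.9554  3.9013  0.7613  1.6141  2.0802  3.8133]
y=Σ⁻¹𝟙 = [22.7887  17.7636  29.9730  14.5506  11.6338  11.3391  19.9459]
a=μᵀx=2.656248  b=𝟙ᵀx=17.816811  c=𝟙ᵀy=127.994605  D=ac−b²=22.546660
λ₁=(c·0.170−b)/D = (127.994605·0.170−17.816811)/22.546660 = 0.174850
λ₂=(a−b·0.170)/D = (2.656248−17.816811·0.170)/22.546660 = -0.016526
w* = 0.174850·x + -0.016526·y:
  w_0 = 0.174850·3.6912 + -0.016526·22.7887 = 0.2688  (Visa)
  w_1 = 0.174850·1.9554 + -0.016526·17.7636 = 0.0483  (Unilever)
  w_2 = 0.174850·3.9013 + -0.016526·29.9730 = 0.1868  (Exxon)
  w_3 = 0.174850·0.7613 + -0.016526·14.5506 = -0.1074  (GE)
  w_4 = 0.174850·1.6141 + -0.016526·11.6338 = 0.0900  (Lockheed)
  w_5 = 0.174850·2.0802 + -0.016526·11.3391 = 0.1763  (Kellogg)
  w_6 = 0.174850·3.8133 + -0.016526·19.9459 = 0.3371  (Chevron)
Σw_i=1.0000  μᵀw=0.1700
σ²=wᵀΣw=λ₁·μ_p+λ₂ = 0.174850·0.170 + -0.016526 = 0.013198 ≈ 0.0132


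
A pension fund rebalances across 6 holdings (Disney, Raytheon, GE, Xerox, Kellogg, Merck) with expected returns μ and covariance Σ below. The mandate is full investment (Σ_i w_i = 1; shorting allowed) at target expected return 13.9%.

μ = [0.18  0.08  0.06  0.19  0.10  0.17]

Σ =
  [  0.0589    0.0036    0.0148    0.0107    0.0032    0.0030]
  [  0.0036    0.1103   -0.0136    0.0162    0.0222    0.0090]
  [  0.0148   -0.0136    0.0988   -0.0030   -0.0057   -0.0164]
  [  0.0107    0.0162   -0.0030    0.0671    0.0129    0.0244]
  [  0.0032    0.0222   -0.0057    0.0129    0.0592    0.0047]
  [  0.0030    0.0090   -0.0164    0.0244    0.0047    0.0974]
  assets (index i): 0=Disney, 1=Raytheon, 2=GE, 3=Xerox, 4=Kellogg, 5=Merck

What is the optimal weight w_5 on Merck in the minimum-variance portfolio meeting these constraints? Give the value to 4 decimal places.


0.1645

x=Σ⁻¹μ = [2.4574  0.1381  0.5831  1.7673  1.0755  1.2605]
y=Σ⁻¹𝟙 = [11.3514  5.8178  11.6852  6.3752  13.1087  9.1176]
a=μᵀx=1.145990  b=𝟙ᵀx=7.281943  c=𝟙ᵀy=57.455898  D=ac−b²=12.817196
λ₁=(c·0.139−b)/D = (57.455898·0.139−7.281943)/12.817196 = 0.054960
λ₂=(a−b·0.139)/D = (1.145990−7.281943·0.139)/12.817196 = 0.010439
w* = 0.054960·x + 0.010439·y:
  w_0 = 0.054960·2.4574 + 0.010439·11.3514 = 0.2536  (Disney)
  w_1 = 0.054960·0.1381 + 0.010439·5.8178 = 0.0683  (Raytheon)
  w_2 = 0.054960·0.5831 + 0.010439·11.6852 = 0.1540  (GE)
  w_3 = 0.054960·1.7673 + 0.010439·6.3752 = 0.1637  (Xerox)
  w_4 = 0.054960·1.0755 + 0.010439·13.1087 = 0.1960  (Kellogg)
  w_5 = 0.054960·1.2605 + 0.010439·9.1176 = 0.1645  (Merck)
Σw_i=1.0000  μᵀw=0.1390
σ²=wᵀΣw=λ₁·μ_p+λ₂ = 0.054960·0.139 + 0.010439 = 0.018078 ≈ 0.0181


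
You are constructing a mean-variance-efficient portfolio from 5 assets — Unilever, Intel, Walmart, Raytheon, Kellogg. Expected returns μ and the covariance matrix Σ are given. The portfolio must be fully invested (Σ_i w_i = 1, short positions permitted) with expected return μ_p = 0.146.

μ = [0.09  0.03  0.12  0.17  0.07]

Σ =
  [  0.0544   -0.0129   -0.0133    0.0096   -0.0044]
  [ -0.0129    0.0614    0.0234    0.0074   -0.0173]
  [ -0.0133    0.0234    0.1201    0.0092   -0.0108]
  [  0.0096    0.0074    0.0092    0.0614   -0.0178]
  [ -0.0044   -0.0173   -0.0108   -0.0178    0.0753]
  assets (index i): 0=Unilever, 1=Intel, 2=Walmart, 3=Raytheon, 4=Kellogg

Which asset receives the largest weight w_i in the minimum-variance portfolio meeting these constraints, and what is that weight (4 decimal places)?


u=Σ⁻¹μ = [1.7263  0.6853  1.0193  2.8452  2.0067]
v=Σ⁻¹𝟙 = [25.1490  23.8706  7.5136  15.5991  24.9990]
a=μᵀu=0.922409  b=𝟙ᵀu=8.282945  c=𝟙ᵀv=97.131367  D=ac−b²=20.987703
λ₁=(c·0.146−b)/D = (97.131367·0.146−8.282945)/20.987703 = 0.281033
λ₂=(a−b·0.146)/D = (0.922409−8.282945·0.146)/20.987703 = -0.013670
w* = 0.281033·u + -0.013670·v:
  w_0 = 0.281033·1.7263 + -0.013670·25.1490 = 0.1414  (Unilever)
  w_1 = 0.281033·0.6853 + -0.013670·23.8706 = -0.1337  (Intel)
  w_2 = 0.281033·1.0193 + -0.013670·7.5136 = 0.1838  (Walmart)
  w_3 = 0.281033·2.8452 + -0.013670·15.5991 = 0.5864  (Raytheon)
  w_4 = 0.281033·2.0067 + -0.013670·24.9990 = 0.2222  (Kellogg)
Σw_i=1.0000  μᵀw=0.1460
σ²=wᵀΣw=λ₁·μ_p+λ₂ = 0.281033·0.146 + -0.013670 = 0.027361 ≈ 0.0274

Raytheon (0.5864)
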